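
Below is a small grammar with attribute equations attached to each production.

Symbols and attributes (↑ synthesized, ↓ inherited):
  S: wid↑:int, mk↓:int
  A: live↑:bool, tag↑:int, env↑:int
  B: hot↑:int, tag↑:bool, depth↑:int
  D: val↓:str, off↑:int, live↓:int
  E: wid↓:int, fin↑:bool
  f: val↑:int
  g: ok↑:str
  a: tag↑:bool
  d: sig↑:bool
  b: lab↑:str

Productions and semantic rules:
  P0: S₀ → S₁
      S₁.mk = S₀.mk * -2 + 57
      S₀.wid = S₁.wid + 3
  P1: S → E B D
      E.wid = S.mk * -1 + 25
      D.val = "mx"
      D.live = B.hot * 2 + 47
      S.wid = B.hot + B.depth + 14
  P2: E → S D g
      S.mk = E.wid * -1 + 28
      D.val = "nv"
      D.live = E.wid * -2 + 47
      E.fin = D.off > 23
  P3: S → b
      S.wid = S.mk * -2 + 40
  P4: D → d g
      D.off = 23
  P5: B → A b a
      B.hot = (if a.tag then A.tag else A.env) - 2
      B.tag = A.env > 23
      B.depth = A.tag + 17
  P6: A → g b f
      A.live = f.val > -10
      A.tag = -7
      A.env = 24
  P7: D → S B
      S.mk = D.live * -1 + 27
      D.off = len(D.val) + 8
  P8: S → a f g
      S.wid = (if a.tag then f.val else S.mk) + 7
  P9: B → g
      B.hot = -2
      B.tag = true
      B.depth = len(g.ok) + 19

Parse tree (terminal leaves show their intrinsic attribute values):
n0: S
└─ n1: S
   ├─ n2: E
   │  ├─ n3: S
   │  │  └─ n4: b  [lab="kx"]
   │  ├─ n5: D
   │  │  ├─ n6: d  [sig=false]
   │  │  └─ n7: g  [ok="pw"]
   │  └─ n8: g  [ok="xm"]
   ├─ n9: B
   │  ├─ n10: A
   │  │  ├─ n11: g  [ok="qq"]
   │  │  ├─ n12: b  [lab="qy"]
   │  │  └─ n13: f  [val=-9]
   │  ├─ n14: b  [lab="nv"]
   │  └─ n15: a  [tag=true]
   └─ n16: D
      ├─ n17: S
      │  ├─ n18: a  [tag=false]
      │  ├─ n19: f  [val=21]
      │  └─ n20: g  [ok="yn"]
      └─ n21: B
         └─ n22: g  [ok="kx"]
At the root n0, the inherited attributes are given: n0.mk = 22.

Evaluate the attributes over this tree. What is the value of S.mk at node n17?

1. n0.mk = 22  [given at root]
2. n1.mk = 13  [S₀.mk * -2 + 57]
3. n2.wid = 12  [S.mk * -1 + 25]
4. n3.mk = 16  [E.wid * -1 + 28]
5. n4.lab = "kx"  [terminal]
6. n3.wid = 8  [S.mk * -2 + 40]
7. n5.val = "nv"  ["nv"]
8. n5.live = 23  [E.wid * -2 + 47]
9. n6.sig = false  [terminal]
10. n7.ok = "pw"  [terminal]
11. n5.off = 23  [23]
12. n8.ok = "xm"  [terminal]
13. n2.fin = false  [D.off > 23]
14. n11.ok = "qq"  [terminal]
15. n12.lab = "qy"  [terminal]
16. n13.val = -9  [terminal]
17. n10.live = true  [f.val > -10]
18. n10.tag = -7  [-7]
19. n10.env = 24  [24]
20. n14.lab = "nv"  [terminal]
21. n15.tag = true  [terminal]
22. n9.hot = -9  [(if a.tag then A.tag else A.env) - 2]
23. n9.tag = true  [A.env > 23]
24. n9.depth = 10  [A.tag + 17]
25. n16.val = "mx"  ["mx"]
26. n16.live = 29  [B.hot * 2 + 47]
27. n17.mk = -2  [D.live * -1 + 27]
28. n18.tag = false  [terminal]
29. n19.val = 21  [terminal]
30. n20.ok = "yn"  [terminal]
31. n17.wid = 5  [(if a.tag then f.val else S.mk) + 7]
32. n22.ok = "kx"  [terminal]
33. n21.hot = -2  [-2]
34. n21.tag = true  [true]
35. n21.depth = 21  [len(g.ok) + 19]
36. n16.off = 10  [len(D.val) + 8]
37. n1.wid = 15  [B.hot + B.depth + 14]
38. n0.wid = 18  [S₁.wid + 3]

-2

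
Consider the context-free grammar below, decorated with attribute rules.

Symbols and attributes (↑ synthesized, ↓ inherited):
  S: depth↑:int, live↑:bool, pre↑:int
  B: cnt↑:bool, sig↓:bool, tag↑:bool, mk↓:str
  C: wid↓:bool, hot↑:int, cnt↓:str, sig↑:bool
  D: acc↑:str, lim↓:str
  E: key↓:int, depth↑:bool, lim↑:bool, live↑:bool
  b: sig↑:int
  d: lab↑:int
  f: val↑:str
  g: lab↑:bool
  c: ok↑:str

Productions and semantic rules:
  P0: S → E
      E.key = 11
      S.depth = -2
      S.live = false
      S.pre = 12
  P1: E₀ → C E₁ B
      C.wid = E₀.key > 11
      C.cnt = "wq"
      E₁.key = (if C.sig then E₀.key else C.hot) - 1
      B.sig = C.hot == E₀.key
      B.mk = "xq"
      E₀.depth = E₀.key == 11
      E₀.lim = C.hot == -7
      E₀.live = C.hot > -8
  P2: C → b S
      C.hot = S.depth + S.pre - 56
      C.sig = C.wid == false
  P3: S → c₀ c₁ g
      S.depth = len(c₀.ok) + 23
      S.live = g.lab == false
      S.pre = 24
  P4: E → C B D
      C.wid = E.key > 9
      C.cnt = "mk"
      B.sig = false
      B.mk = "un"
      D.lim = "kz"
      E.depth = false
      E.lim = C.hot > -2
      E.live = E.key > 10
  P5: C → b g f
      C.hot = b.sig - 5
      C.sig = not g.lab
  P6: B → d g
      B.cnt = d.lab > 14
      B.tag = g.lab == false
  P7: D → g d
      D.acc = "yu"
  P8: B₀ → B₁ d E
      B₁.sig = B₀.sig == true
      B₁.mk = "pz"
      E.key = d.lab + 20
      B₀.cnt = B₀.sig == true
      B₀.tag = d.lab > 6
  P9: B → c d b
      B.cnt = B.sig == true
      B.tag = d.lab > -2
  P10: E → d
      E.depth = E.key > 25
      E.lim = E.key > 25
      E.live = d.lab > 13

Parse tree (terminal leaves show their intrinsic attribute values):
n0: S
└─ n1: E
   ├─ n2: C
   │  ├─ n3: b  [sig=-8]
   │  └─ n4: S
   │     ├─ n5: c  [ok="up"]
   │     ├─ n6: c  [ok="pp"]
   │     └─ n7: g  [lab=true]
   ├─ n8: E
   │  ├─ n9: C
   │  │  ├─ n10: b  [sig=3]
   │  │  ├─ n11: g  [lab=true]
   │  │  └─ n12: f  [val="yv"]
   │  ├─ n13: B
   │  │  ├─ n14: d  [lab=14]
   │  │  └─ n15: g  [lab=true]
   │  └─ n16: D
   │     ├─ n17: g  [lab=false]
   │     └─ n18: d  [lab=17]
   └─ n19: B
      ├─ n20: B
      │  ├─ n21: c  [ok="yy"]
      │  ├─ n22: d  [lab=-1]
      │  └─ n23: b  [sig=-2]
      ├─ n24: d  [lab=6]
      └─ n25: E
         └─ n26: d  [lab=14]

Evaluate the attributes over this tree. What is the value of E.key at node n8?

10

1. n1.key = 11  [11]
2. n2.wid = false  [E₀.key > 11]
3. n2.cnt = "wq"  ["wq"]
4. n3.sig = -8  [terminal]
5. n5.ok = "up"  [terminal]
6. n6.ok = "pp"  [terminal]
7. n7.lab = true  [terminal]
8. n4.depth = 25  [len(c₀.ok) + 23]
9. n4.live = false  [g.lab == false]
10. n4.pre = 24  [24]
11. n2.hot = -7  [S.depth + S.pre - 56]
12. n2.sig = true  [C.wid == false]
13. n8.key = 10  [(if C.sig then E₀.key else C.hot) - 1]
14. n9.wid = true  [E.key > 9]
15. n9.cnt = "mk"  ["mk"]
16. n10.sig = 3  [terminal]
17. n11.lab = true  [terminal]
18. n12.val = "yv"  [terminal]
19. n9.hot = -2  [b.sig - 5]
20. n9.sig = false  [not g.lab]
21. n13.sig = false  [false]
22. n13.mk = "un"  ["un"]
23. n14.lab = 14  [terminal]
24. n15.lab = true  [terminal]
25. n13.cnt = false  [d.lab > 14]
26. n13.tag = false  [g.lab == false]
27. n16.lim = "kz"  ["kz"]
28. n17.lab = false  [terminal]
29. n18.lab = 17  [terminal]
30. n16.acc = "yu"  ["yu"]
31. n8.depth = false  [false]
32. n8.lim = false  [C.hot > -2]
33. n8.live = false  [E.key > 10]
34. n19.sig = false  [C.hot == E₀.key]
35. n19.mk = "xq"  ["xq"]
36. n20.sig = false  [B₀.sig == true]
37. n20.mk = "pz"  ["pz"]
38. n21.ok = "yy"  [terminal]
39. n22.lab = -1  [terminal]
40. n23.sig = -2  [terminal]
41. n20.cnt = false  [B.sig == true]
42. n20.tag = true  [d.lab > -2]
43. n24.lab = 6  [terminal]
44. n25.key = 26  [d.lab + 20]
45. n26.lab = 14  [terminal]
46. n25.depth = true  [E.key > 25]
47. n25.lim = true  [E.key > 25]
48. n25.live = true  [d.lab > 13]
49. n19.cnt = false  [B₀.sig == true]
50. n19.tag = false  [d.lab > 6]
51. n1.depth = true  [E₀.key == 11]
52. n1.lim = true  [C.hot == -7]
53. n1.live = true  [C.hot > -8]
54. n0.depth = -2  [-2]
55. n0.live = false  [false]
56. n0.pre = 12  [12]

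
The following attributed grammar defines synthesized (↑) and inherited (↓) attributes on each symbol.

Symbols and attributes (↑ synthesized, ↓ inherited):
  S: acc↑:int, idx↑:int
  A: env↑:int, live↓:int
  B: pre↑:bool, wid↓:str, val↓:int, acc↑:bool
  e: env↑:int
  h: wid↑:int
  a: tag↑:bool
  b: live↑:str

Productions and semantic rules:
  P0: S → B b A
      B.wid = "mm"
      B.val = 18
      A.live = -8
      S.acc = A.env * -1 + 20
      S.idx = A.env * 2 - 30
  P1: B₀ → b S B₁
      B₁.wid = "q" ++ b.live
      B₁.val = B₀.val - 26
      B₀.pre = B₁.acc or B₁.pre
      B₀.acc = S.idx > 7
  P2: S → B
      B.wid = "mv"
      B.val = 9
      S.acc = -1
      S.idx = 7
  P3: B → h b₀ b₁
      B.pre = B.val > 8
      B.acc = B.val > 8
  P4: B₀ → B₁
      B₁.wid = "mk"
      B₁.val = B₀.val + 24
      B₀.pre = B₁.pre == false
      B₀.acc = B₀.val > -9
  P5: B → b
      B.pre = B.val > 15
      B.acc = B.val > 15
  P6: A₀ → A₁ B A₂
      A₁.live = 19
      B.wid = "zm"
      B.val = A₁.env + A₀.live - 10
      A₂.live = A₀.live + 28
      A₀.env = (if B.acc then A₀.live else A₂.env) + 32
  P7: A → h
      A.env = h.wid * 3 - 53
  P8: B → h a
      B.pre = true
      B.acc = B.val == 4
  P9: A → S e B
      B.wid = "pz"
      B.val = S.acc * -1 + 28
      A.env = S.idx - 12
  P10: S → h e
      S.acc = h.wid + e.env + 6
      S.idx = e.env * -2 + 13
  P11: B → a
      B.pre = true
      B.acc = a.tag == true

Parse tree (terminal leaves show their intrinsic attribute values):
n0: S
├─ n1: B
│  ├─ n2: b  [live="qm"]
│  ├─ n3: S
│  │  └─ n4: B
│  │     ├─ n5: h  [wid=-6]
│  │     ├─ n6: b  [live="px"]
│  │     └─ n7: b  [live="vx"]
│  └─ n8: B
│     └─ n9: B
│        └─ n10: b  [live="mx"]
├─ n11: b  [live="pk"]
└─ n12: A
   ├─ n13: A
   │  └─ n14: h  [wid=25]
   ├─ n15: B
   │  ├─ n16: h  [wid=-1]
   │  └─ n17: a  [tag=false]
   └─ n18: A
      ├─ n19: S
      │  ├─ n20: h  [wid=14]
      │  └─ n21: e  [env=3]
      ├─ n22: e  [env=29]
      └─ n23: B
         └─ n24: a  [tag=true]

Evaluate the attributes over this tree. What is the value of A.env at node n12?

1. n1.wid = "mm"  ["mm"]
2. n1.val = 18  [18]
3. n2.live = "qm"  [terminal]
4. n4.wid = "mv"  ["mv"]
5. n4.val = 9  [9]
6. n5.wid = -6  [terminal]
7. n6.live = "px"  [terminal]
8. n7.live = "vx"  [terminal]
9. n4.pre = true  [B.val > 8]
10. n4.acc = true  [B.val > 8]
11. n3.acc = -1  [-1]
12. n3.idx = 7  [7]
13. n8.wid = "qqm"  ["q" ++ b.live]
14. n8.val = -8  [B₀.val - 26]
15. n9.wid = "mk"  ["mk"]
16. n9.val = 16  [B₀.val + 24]
17. n10.live = "mx"  [terminal]
18. n9.pre = true  [B.val > 15]
19. n9.acc = true  [B.val > 15]
20. n8.pre = false  [B₁.pre == false]
21. n8.acc = true  [B₀.val > -9]
22. n1.pre = true  [B₁.acc or B₁.pre]
23. n1.acc = false  [S.idx > 7]
24. n11.live = "pk"  [terminal]
25. n12.live = -8  [-8]
26. n13.live = 19  [19]
27. n14.wid = 25  [terminal]
28. n13.env = 22  [h.wid * 3 - 53]
29. n15.wid = "zm"  ["zm"]
30. n15.val = 4  [A₁.env + A₀.live - 10]
31. n16.wid = -1  [terminal]
32. n17.tag = false  [terminal]
33. n15.pre = true  [true]
34. n15.acc = true  [B.val == 4]
35. n18.live = 20  [A₀.live + 28]
36. n20.wid = 14  [terminal]
37. n21.env = 3  [terminal]
38. n19.acc = 23  [h.wid + e.env + 6]
39. n19.idx = 7  [e.env * -2 + 13]
40. n22.env = 29  [terminal]
41. n23.wid = "pz"  ["pz"]
42. n23.val = 5  [S.acc * -1 + 28]
43. n24.tag = true  [terminal]
44. n23.pre = true  [true]
45. n23.acc = true  [a.tag == true]
46. n18.env = -5  [S.idx - 12]
47. n12.env = 24  [(if B.acc then A₀.live else A₂.env) + 32]
48. n0.acc = -4  [A.env * -1 + 20]
49. n0.idx = 18  [A.env * 2 - 30]

24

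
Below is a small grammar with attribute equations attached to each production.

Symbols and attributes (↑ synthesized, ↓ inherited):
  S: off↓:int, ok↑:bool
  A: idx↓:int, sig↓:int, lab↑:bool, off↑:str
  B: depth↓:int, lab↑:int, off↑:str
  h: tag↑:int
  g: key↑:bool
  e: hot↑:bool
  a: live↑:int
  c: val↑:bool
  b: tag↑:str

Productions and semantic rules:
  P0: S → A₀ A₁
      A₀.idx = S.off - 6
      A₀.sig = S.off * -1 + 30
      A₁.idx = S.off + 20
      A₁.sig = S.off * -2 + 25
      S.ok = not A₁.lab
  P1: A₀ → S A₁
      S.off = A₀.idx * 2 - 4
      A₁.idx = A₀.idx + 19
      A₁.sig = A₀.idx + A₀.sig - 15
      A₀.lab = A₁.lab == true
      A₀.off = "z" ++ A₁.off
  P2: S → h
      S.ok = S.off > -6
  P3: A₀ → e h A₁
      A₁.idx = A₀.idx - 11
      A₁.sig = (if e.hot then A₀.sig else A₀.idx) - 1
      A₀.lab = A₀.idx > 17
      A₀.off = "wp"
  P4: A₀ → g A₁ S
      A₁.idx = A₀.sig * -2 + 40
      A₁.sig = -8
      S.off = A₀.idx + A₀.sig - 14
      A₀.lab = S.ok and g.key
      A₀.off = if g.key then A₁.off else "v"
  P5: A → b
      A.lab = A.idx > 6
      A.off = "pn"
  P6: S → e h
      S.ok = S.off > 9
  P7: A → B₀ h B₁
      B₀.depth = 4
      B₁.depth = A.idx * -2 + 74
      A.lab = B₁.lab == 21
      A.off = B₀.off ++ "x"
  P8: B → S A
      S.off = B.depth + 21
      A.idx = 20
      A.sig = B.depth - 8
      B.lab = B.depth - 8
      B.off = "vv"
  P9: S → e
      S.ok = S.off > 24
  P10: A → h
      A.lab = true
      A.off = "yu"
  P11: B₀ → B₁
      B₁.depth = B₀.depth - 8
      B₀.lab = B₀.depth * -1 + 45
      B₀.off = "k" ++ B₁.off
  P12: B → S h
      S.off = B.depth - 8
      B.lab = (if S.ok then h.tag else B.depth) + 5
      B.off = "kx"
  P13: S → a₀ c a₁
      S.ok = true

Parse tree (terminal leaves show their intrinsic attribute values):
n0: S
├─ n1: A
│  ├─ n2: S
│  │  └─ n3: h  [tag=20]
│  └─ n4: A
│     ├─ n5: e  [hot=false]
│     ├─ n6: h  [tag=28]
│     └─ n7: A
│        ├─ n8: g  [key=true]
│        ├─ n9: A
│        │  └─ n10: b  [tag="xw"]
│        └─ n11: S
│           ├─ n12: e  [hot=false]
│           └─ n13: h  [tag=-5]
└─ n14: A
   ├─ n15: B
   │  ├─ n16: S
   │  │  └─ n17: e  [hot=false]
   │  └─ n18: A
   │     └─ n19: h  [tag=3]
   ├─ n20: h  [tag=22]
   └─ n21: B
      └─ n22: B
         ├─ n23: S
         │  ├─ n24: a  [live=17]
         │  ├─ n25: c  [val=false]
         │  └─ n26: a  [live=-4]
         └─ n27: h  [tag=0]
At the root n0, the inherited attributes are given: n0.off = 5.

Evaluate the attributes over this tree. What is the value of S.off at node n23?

1. n0.off = 5  [given at root]
2. n1.idx = -1  [S.off - 6]
3. n1.sig = 25  [S.off * -1 + 30]
4. n2.off = -6  [A₀.idx * 2 - 4]
5. n3.tag = 20  [terminal]
6. n2.ok = false  [S.off > -6]
7. n4.idx = 18  [A₀.idx + 19]
8. n4.sig = 9  [A₀.idx + A₀.sig - 15]
9. n5.hot = false  [terminal]
10. n6.tag = 28  [terminal]
11. n7.idx = 7  [A₀.idx - 11]
12. n7.sig = 17  [(if e.hot then A₀.sig else A₀.idx) - 1]
13. n8.key = true  [terminal]
14. n9.idx = 6  [A₀.sig * -2 + 40]
15. n9.sig = -8  [-8]
16. n10.tag = "xw"  [terminal]
17. n9.lab = false  [A.idx > 6]
18. n9.off = "pn"  ["pn"]
19. n11.off = 10  [A₀.idx + A₀.sig - 14]
20. n12.hot = false  [terminal]
21. n13.tag = -5  [terminal]
22. n11.ok = true  [S.off > 9]
23. n7.lab = true  [S.ok and g.key]
24. n7.off = "pn"  [if g.key then A₁.off else "v"]
25. n4.lab = true  [A₀.idx > 17]
26. n4.off = "wp"  ["wp"]
27. n1.lab = true  [A₁.lab == true]
28. n1.off = "zwp"  ["z" ++ A₁.off]
29. n14.idx = 25  [S.off + 20]
30. n14.sig = 15  [S.off * -2 + 25]
31. n15.depth = 4  [4]
32. n16.off = 25  [B.depth + 21]
33. n17.hot = false  [terminal]
34. n16.ok = true  [S.off > 24]
35. n18.idx = 20  [20]
36. n18.sig = -4  [B.depth - 8]
37. n19.tag = 3  [terminal]
38. n18.lab = true  [true]
39. n18.off = "yu"  ["yu"]
40. n15.lab = -4  [B.depth - 8]
41. n15.off = "vv"  ["vv"]
42. n20.tag = 22  [terminal]
43. n21.depth = 24  [A.idx * -2 + 74]
44. n22.depth = 16  [B₀.depth - 8]
45. n23.off = 8  [B.depth - 8]
46. n24.live = 17  [terminal]
47. n25.val = false  [terminal]
48. n26.live = -4  [terminal]
49. n23.ok = true  [true]
50. n27.tag = 0  [terminal]
51. n22.lab = 5  [(if S.ok then h.tag else B.depth) + 5]
52. n22.off = "kx"  ["kx"]
53. n21.lab = 21  [B₀.depth * -1 + 45]
54. n21.off = "kkx"  ["k" ++ B₁.off]
55. n14.lab = true  [B₁.lab == 21]
56. n14.off = "vvx"  [B₀.off ++ "x"]
57. n0.ok = false  [not A₁.lab]

8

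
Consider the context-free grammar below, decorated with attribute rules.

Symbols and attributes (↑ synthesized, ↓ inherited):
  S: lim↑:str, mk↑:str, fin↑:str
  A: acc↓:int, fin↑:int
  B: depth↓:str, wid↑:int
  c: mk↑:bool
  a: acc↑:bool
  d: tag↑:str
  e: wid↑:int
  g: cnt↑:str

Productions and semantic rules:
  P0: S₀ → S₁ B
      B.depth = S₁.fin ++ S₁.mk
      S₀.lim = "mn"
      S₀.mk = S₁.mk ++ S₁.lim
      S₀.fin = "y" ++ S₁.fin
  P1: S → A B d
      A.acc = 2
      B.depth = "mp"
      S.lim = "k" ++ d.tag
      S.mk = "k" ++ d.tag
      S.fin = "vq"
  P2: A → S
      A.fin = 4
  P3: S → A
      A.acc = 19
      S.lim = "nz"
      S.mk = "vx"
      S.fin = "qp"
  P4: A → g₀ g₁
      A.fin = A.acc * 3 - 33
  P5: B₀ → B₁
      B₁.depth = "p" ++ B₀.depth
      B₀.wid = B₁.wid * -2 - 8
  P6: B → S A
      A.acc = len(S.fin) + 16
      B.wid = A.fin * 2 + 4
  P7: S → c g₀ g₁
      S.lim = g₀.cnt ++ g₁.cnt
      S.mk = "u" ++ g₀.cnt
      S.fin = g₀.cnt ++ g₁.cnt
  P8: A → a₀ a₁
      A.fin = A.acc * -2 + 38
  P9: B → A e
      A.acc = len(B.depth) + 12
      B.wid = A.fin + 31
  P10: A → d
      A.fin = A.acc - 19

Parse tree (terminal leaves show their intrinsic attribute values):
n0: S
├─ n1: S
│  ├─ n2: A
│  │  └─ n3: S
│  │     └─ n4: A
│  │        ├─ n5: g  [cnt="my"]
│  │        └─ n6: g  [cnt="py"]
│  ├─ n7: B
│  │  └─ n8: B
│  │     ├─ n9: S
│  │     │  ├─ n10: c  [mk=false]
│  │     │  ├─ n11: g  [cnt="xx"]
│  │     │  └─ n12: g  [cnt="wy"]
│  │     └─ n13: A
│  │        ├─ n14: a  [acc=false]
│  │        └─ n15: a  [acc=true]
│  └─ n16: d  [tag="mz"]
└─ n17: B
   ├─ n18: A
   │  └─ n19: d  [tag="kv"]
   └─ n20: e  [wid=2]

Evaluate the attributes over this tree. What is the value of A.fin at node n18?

-2

1. n2.acc = 2  [2]
2. n4.acc = 19  [19]
3. n5.cnt = "my"  [terminal]
4. n6.cnt = "py"  [terminal]
5. n4.fin = 24  [A.acc * 3 - 33]
6. n3.lim = "nz"  ["nz"]
7. n3.mk = "vx"  ["vx"]
8. n3.fin = "qp"  ["qp"]
9. n2.fin = 4  [4]
10. n7.depth = "mp"  ["mp"]
11. n8.depth = "pmp"  ["p" ++ B₀.depth]
12. n10.mk = false  [terminal]
13. n11.cnt = "xx"  [terminal]
14. n12.cnt = "wy"  [terminal]
15. n9.lim = "xxwy"  [g₀.cnt ++ g₁.cnt]
16. n9.mk = "uxx"  ["u" ++ g₀.cnt]
17. n9.fin = "xxwy"  [g₀.cnt ++ g₁.cnt]
18. n13.acc = 20  [len(S.fin) + 16]
19. n14.acc = false  [terminal]
20. n15.acc = true  [terminal]
21. n13.fin = -2  [A.acc * -2 + 38]
22. n8.wid = 0  [A.fin * 2 + 4]
23. n7.wid = -8  [B₁.wid * -2 - 8]
24. n16.tag = "mz"  [terminal]
25. n1.lim = "kmz"  ["k" ++ d.tag]
26. n1.mk = "kmz"  ["k" ++ d.tag]
27. n1.fin = "vq"  ["vq"]
28. n17.depth = "vqkmz"  [S₁.fin ++ S₁.mk]
29. n18.acc = 17  [len(B.depth) + 12]
30. n19.tag = "kv"  [terminal]
31. n18.fin = -2  [A.acc - 19]
32. n20.wid = 2  [terminal]
33. n17.wid = 29  [A.fin + 31]
34. n0.lim = "mn"  ["mn"]
35. n0.mk = "kmzkmz"  [S₁.mk ++ S₁.lim]
36. n0.fin = "yvq"  ["y" ++ S₁.fin]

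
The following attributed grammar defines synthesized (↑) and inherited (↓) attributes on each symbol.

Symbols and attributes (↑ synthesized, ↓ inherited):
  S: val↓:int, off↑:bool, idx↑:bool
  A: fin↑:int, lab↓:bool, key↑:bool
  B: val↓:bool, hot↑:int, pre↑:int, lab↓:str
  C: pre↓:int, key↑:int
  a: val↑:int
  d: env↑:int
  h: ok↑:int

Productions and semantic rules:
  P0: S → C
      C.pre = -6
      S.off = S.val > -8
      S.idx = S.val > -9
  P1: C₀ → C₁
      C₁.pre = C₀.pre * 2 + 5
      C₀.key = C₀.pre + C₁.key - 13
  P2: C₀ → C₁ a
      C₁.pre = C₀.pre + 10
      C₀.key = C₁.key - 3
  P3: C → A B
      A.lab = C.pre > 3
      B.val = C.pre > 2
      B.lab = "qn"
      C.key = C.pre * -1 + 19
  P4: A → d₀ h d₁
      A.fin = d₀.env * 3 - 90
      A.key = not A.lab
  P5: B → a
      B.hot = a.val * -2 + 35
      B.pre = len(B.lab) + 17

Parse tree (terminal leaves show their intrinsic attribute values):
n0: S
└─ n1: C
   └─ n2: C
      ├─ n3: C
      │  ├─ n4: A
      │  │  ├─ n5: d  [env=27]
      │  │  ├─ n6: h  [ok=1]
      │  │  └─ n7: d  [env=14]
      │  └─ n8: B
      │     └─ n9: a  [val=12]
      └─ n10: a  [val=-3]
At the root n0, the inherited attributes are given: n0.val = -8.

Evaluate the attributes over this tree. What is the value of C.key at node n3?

1. n0.val = -8  [given at root]
2. n1.pre = -6  [-6]
3. n2.pre = -7  [C₀.pre * 2 + 5]
4. n3.pre = 3  [C₀.pre + 10]
5. n4.lab = false  [C.pre > 3]
6. n5.env = 27  [terminal]
7. n6.ok = 1  [terminal]
8. n7.env = 14  [terminal]
9. n4.fin = -9  [d₀.env * 3 - 90]
10. n4.key = true  [not A.lab]
11. n8.val = true  [C.pre > 2]
12. n8.lab = "qn"  ["qn"]
13. n9.val = 12  [terminal]
14. n8.hot = 11  [a.val * -2 + 35]
15. n8.pre = 19  [len(B.lab) + 17]
16. n3.key = 16  [C.pre * -1 + 19]
17. n10.val = -3  [terminal]
18. n2.key = 13  [C₁.key - 3]
19. n1.key = -6  [C₀.pre + C₁.key - 13]
20. n0.off = false  [S.val > -8]
21. n0.idx = true  [S.val > -9]

16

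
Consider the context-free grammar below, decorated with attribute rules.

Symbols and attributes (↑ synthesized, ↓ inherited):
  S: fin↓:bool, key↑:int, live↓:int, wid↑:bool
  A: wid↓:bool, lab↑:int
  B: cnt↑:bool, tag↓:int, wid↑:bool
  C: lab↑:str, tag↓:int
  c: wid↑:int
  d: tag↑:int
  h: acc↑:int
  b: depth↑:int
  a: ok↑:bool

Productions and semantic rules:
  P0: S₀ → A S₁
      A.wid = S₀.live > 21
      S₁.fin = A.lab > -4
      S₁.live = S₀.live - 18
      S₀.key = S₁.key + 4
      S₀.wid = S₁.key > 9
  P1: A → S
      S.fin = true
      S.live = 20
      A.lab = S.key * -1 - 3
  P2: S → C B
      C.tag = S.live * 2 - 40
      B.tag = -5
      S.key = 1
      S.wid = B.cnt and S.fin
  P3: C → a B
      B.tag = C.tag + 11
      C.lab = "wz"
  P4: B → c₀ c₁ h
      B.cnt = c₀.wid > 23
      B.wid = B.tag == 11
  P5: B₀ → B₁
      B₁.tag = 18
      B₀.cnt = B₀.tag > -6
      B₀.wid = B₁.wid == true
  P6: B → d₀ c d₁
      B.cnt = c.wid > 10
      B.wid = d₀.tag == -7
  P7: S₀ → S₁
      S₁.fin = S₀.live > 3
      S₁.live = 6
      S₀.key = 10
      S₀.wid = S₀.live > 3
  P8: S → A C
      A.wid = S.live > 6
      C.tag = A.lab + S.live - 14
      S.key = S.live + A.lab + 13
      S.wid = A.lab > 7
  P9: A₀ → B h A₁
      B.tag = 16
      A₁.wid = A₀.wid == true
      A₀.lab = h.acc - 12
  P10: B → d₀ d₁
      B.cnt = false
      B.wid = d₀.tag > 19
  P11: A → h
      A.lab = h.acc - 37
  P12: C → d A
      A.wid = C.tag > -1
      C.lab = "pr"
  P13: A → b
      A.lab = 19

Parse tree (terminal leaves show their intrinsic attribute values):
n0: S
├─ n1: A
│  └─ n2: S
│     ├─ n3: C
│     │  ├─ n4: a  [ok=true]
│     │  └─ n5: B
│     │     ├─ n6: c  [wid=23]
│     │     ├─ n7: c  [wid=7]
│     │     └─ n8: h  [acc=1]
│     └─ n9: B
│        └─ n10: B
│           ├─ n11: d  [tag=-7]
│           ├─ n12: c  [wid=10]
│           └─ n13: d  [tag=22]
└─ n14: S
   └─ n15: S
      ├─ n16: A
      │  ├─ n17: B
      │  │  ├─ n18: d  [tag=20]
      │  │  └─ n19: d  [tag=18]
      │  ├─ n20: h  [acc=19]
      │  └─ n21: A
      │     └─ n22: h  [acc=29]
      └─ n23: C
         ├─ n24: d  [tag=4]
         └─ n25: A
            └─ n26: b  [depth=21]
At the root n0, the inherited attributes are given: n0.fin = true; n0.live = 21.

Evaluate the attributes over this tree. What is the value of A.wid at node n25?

false

1. n0.fin = true  [given at root]
2. n0.live = 21  [given at root]
3. n1.wid = false  [S₀.live > 21]
4. n2.fin = true  [true]
5. n2.live = 20  [20]
6. n3.tag = 0  [S.live * 2 - 40]
7. n4.ok = true  [terminal]
8. n5.tag = 11  [C.tag + 11]
9. n6.wid = 23  [terminal]
10. n7.wid = 7  [terminal]
11. n8.acc = 1  [terminal]
12. n5.cnt = false  [c₀.wid > 23]
13. n5.wid = true  [B.tag == 11]
14. n3.lab = "wz"  ["wz"]
15. n9.tag = -5  [-5]
16. n10.tag = 18  [18]
17. n11.tag = -7  [terminal]
18. n12.wid = 10  [terminal]
19. n13.tag = 22  [terminal]
20. n10.cnt = false  [c.wid > 10]
21. n10.wid = true  [d₀.tag == -7]
22. n9.cnt = true  [B₀.tag > -6]
23. n9.wid = true  [B₁.wid == true]
24. n2.key = 1  [1]
25. n2.wid = true  [B.cnt and S.fin]
26. n1.lab = -4  [S.key * -1 - 3]
27. n14.fin = false  [A.lab > -4]
28. n14.live = 3  [S₀.live - 18]
29. n15.fin = false  [S₀.live > 3]
30. n15.live = 6  [6]
31. n16.wid = false  [S.live > 6]
32. n17.tag = 16  [16]
33. n18.tag = 20  [terminal]
34. n19.tag = 18  [terminal]
35. n17.cnt = false  [false]
36. n17.wid = true  [d₀.tag > 19]
37. n20.acc = 19  [terminal]
38. n21.wid = false  [A₀.wid == true]
39. n22.acc = 29  [terminal]
40. n21.lab = -8  [h.acc - 37]
41. n16.lab = 7  [h.acc - 12]
42. n23.tag = -1  [A.lab + S.live - 14]
43. n24.tag = 4  [terminal]
44. n25.wid = false  [C.tag > -1]
45. n26.depth = 21  [terminal]
46. n25.lab = 19  [19]
47. n23.lab = "pr"  ["pr"]
48. n15.key = 26  [S.live + A.lab + 13]
49. n15.wid = false  [A.lab > 7]
50. n14.key = 10  [10]
51. n14.wid = false  [S₀.live > 3]
52. n0.key = 14  [S₁.key + 4]
53. n0.wid = true  [S₁.key > 9]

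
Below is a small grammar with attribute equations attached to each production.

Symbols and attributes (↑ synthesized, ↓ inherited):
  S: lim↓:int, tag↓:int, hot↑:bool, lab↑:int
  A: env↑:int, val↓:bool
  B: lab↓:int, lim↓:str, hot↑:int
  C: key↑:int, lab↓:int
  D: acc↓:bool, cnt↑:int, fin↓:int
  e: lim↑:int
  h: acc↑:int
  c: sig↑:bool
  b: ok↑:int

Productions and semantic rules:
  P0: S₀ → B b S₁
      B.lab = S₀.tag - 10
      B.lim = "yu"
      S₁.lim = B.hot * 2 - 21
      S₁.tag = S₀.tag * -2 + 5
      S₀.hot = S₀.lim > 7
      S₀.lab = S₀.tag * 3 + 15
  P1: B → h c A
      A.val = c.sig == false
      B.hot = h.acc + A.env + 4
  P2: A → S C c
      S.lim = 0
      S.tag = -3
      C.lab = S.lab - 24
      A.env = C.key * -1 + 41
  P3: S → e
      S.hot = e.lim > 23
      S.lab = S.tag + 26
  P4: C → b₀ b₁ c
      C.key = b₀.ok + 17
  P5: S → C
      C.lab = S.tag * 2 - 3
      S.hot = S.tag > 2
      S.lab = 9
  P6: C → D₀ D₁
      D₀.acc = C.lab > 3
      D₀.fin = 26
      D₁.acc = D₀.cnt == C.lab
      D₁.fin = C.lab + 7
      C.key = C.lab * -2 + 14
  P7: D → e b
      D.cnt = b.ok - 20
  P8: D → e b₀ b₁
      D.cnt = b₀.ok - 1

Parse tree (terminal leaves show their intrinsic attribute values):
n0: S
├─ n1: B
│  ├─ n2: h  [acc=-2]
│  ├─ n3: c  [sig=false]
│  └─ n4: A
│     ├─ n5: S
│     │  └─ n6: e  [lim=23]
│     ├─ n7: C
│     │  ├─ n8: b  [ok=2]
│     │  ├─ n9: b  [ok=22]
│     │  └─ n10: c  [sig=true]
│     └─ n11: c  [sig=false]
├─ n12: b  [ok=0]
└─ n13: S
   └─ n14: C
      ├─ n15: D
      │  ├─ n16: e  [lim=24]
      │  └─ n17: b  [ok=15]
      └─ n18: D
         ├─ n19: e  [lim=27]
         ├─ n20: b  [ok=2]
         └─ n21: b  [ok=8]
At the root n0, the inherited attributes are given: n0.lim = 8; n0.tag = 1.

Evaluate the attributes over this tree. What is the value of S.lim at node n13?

27

1. n0.lim = 8  [given at root]
2. n0.tag = 1  [given at root]
3. n1.lab = -9  [S₀.tag - 10]
4. n1.lim = "yu"  ["yu"]
5. n2.acc = -2  [terminal]
6. n3.sig = false  [terminal]
7. n4.val = true  [c.sig == false]
8. n5.lim = 0  [0]
9. n5.tag = -3  [-3]
10. n6.lim = 23  [terminal]
11. n5.hot = false  [e.lim > 23]
12. n5.lab = 23  [S.tag + 26]
13. n7.lab = -1  [S.lab - 24]
14. n8.ok = 2  [terminal]
15. n9.ok = 22  [terminal]
16. n10.sig = true  [terminal]
17. n7.key = 19  [b₀.ok + 17]
18. n11.sig = false  [terminal]
19. n4.env = 22  [C.key * -1 + 41]
20. n1.hot = 24  [h.acc + A.env + 4]
21. n12.ok = 0  [terminal]
22. n13.lim = 27  [B.hot * 2 - 21]
23. n13.tag = 3  [S₀.tag * -2 + 5]
24. n14.lab = 3  [S.tag * 2 - 3]
25. n15.acc = false  [C.lab > 3]
26. n15.fin = 26  [26]
27. n16.lim = 24  [terminal]
28. n17.ok = 15  [terminal]
29. n15.cnt = -5  [b.ok - 20]
30. n18.acc = false  [D₀.cnt == C.lab]
31. n18.fin = 10  [C.lab + 7]
32. n19.lim = 27  [terminal]
33. n20.ok = 2  [terminal]
34. n21.ok = 8  [terminal]
35. n18.cnt = 1  [b₀.ok - 1]
36. n14.key = 8  [C.lab * -2 + 14]
37. n13.hot = true  [S.tag > 2]
38. n13.lab = 9  [9]
39. n0.hot = true  [S₀.lim > 7]
40. n0.lab = 18  [S₀.tag * 3 + 15]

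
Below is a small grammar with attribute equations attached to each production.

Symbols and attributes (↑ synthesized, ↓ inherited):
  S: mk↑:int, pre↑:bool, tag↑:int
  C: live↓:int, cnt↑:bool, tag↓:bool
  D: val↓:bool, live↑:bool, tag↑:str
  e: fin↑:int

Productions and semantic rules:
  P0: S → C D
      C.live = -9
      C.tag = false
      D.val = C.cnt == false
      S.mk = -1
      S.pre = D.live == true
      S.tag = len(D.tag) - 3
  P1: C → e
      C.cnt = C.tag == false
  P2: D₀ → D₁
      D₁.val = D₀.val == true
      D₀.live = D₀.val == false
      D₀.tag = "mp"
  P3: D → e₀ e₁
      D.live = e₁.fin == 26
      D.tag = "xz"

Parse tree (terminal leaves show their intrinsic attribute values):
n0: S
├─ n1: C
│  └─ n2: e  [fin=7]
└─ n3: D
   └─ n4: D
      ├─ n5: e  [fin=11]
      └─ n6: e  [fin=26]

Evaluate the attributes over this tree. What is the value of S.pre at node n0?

true

1. n1.live = -9  [-9]
2. n1.tag = false  [false]
3. n2.fin = 7  [terminal]
4. n1.cnt = true  [C.tag == false]
5. n3.val = false  [C.cnt == false]
6. n4.val = false  [D₀.val == true]
7. n5.fin = 11  [terminal]
8. n6.fin = 26  [terminal]
9. n4.live = true  [e₁.fin == 26]
10. n4.tag = "xz"  ["xz"]
11. n3.live = true  [D₀.val == false]
12. n3.tag = "mp"  ["mp"]
13. n0.mk = -1  [-1]
14. n0.pre = true  [D.live == true]
15. n0.tag = -1  [len(D.tag) - 3]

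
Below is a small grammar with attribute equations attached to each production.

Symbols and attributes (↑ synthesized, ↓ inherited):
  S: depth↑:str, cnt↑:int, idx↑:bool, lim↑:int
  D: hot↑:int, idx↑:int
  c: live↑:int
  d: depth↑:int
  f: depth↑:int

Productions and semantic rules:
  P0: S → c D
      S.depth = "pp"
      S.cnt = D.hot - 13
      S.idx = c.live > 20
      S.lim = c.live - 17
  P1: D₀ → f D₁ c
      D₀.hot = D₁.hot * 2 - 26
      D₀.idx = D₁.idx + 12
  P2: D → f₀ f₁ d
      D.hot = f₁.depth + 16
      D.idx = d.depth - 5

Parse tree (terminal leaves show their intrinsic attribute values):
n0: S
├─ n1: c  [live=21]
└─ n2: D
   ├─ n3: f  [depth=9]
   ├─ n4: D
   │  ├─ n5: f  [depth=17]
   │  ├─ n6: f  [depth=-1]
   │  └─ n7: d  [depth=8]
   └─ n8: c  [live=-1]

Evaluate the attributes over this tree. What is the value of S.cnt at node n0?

-9

1. n1.live = 21  [terminal]
2. n3.depth = 9  [terminal]
3. n5.depth = 17  [terminal]
4. n6.depth = -1  [terminal]
5. n7.depth = 8  [terminal]
6. n4.hot = 15  [f₁.depth + 16]
7. n4.idx = 3  [d.depth - 5]
8. n8.live = -1  [terminal]
9. n2.hot = 4  [D₁.hot * 2 - 26]
10. n2.idx = 15  [D₁.idx + 12]
11. n0.depth = "pp"  ["pp"]
12. n0.cnt = -9  [D.hot - 13]
13. n0.idx = true  [c.live > 20]
14. n0.lim = 4  [c.live - 17]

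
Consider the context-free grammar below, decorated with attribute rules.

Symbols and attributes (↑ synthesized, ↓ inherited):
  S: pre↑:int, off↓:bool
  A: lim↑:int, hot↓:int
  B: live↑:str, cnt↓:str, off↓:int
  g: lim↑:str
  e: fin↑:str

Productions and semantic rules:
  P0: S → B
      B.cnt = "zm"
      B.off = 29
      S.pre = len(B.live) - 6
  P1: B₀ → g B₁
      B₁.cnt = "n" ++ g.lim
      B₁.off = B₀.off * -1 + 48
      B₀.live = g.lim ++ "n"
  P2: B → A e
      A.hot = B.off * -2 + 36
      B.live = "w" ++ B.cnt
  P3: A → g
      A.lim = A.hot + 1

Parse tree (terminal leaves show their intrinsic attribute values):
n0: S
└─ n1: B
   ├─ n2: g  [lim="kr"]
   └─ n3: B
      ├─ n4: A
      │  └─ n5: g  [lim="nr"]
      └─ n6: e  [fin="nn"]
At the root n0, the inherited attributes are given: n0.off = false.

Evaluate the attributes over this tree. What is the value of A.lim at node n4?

1. n0.off = false  [given at root]
2. n1.cnt = "zm"  ["zm"]
3. n1.off = 29  [29]
4. n2.lim = "kr"  [terminal]
5. n3.cnt = "nkr"  ["n" ++ g.lim]
6. n3.off = 19  [B₀.off * -1 + 48]
7. n4.hot = -2  [B.off * -2 + 36]
8. n5.lim = "nr"  [terminal]
9. n4.lim = -1  [A.hot + 1]
10. n6.fin = "nn"  [terminal]
11. n3.live = "wnkr"  ["w" ++ B.cnt]
12. n1.live = "krn"  [g.lim ++ "n"]
13. n0.pre = -3  [len(B.live) - 6]

-1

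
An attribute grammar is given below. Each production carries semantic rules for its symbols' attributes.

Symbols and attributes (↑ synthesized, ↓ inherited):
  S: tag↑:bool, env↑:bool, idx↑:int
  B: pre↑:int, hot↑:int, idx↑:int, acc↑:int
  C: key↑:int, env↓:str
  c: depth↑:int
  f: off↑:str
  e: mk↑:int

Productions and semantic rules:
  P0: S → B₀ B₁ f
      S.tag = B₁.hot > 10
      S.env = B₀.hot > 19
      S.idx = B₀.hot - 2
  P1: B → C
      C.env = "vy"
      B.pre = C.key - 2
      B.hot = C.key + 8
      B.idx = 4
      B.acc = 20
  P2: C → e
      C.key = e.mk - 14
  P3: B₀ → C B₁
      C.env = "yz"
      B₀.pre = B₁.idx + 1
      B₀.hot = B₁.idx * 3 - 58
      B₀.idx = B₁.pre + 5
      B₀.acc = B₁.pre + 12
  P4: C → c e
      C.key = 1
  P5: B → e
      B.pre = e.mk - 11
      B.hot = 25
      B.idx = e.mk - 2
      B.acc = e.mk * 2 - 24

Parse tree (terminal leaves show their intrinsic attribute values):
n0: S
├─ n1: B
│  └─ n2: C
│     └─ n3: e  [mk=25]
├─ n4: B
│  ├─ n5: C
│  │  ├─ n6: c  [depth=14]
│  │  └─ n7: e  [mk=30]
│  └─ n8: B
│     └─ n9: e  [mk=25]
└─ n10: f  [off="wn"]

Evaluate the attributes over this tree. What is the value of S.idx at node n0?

17

1. n2.env = "vy"  ["vy"]
2. n3.mk = 25  [terminal]
3. n2.key = 11  [e.mk - 14]
4. n1.pre = 9  [C.key - 2]
5. n1.hot = 19  [C.key + 8]
6. n1.idx = 4  [4]
7. n1.acc = 20  [20]
8. n5.env = "yz"  ["yz"]
9. n6.depth = 14  [terminal]
10. n7.mk = 30  [terminal]
11. n5.key = 1  [1]
12. n9.mk = 25  [terminal]
13. n8.pre = 14  [e.mk - 11]
14. n8.hot = 25  [25]
15. n8.idx = 23  [e.mk - 2]
16. n8.acc = 26  [e.mk * 2 - 24]
17. n4.pre = 24  [B₁.idx + 1]
18. n4.hot = 11  [B₁.idx * 3 - 58]
19. n4.idx = 19  [B₁.pre + 5]
20. n4.acc = 26  [B₁.pre + 12]
21. n10.off = "wn"  [terminal]
22. n0.tag = true  [B₁.hot > 10]
23. n0.env = false  [B₀.hot > 19]
24. n0.idx = 17  [B₀.hot - 2]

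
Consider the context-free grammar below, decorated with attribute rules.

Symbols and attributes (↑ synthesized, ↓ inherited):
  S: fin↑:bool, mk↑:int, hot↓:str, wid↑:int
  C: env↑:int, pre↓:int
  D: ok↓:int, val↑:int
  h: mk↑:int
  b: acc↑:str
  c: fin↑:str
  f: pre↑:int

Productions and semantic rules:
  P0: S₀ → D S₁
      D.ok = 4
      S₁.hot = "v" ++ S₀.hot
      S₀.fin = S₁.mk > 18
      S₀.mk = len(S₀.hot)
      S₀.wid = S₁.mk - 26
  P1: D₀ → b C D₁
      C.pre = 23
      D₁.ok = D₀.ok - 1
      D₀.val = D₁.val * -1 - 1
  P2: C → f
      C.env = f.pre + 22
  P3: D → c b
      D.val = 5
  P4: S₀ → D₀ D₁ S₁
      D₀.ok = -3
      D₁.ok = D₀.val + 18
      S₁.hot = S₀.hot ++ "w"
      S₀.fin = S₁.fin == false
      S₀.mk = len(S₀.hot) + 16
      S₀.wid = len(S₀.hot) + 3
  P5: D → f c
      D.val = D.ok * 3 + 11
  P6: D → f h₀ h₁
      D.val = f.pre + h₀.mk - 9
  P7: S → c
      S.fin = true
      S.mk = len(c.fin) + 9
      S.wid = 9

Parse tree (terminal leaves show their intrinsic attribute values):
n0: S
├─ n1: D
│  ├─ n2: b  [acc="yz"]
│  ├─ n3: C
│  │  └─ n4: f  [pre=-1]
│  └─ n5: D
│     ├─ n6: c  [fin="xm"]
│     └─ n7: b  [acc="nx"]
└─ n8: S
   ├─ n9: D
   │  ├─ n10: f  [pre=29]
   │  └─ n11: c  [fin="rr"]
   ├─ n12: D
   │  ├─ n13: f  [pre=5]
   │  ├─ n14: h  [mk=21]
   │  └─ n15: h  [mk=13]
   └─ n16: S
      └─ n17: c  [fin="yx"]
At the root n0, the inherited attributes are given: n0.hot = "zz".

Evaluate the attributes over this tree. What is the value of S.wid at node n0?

1. n0.hot = "zz"  [given at root]
2. n1.ok = 4  [4]
3. n2.acc = "yz"  [terminal]
4. n3.pre = 23  [23]
5. n4.pre = -1  [terminal]
6. n3.env = 21  [f.pre + 22]
7. n5.ok = 3  [D₀.ok - 1]
8. n6.fin = "xm"  [terminal]
9. n7.acc = "nx"  [terminal]
10. n5.val = 5  [5]
11. n1.val = -6  [D₁.val * -1 - 1]
12. n8.hot = "vzz"  ["v" ++ S₀.hot]
13. n9.ok = -3  [-3]
14. n10.pre = 29  [terminal]
15. n11.fin = "rr"  [terminal]
16. n9.val = 2  [D.ok * 3 + 11]
17. n12.ok = 20  [D₀.val + 18]
18. n13.pre = 5  [terminal]
19. n14.mk = 21  [terminal]
20. n15.mk = 13  [terminal]
21. n12.val = 17  [f.pre + h₀.mk - 9]
22. n16.hot = "vzzw"  [S₀.hot ++ "w"]
23. n17.fin = "yx"  [terminal]
24. n16.fin = true  [true]
25. n16.mk = 11  [len(c.fin) + 9]
26. n16.wid = 9  [9]
27. n8.fin = false  [S₁.fin == false]
28. n8.mk = 19  [len(S₀.hot) + 16]
29. n8.wid = 6  [len(S₀.hot) + 3]
30. n0.fin = true  [S₁.mk > 18]
31. n0.mk = 2  [len(S₀.hot)]
32. n0.wid = -7  [S₁.mk - 26]

-7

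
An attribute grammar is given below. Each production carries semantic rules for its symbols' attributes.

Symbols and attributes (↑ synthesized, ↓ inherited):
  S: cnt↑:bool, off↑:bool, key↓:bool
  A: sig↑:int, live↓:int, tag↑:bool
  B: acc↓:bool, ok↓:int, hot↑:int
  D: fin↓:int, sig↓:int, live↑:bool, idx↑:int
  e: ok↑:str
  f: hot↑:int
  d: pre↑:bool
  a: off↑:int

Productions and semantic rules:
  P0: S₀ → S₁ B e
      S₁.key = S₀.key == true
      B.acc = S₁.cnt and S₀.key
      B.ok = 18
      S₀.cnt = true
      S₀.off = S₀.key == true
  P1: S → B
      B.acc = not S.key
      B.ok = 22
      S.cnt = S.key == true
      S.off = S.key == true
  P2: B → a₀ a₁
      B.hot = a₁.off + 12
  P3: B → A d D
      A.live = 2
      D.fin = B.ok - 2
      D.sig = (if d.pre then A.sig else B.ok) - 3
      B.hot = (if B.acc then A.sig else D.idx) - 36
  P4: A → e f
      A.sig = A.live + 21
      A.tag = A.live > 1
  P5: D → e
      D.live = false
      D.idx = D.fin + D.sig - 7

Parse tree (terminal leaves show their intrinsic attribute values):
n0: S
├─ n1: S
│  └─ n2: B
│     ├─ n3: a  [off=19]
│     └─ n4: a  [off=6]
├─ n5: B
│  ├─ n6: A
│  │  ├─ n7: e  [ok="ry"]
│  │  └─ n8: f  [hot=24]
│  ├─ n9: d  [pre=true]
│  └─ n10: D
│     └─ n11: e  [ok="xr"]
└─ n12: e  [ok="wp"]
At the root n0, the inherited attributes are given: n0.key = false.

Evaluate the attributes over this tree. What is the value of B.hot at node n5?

1. n0.key = false  [given at root]
2. n1.key = false  [S₀.key == true]
3. n2.acc = true  [not S.key]
4. n2.ok = 22  [22]
5. n3.off = 19  [terminal]
6. n4.off = 6  [terminal]
7. n2.hot = 18  [a₁.off + 12]
8. n1.cnt = false  [S.key == true]
9. n1.off = false  [S.key == true]
10. n5.acc = false  [S₁.cnt and S₀.key]
11. n5.ok = 18  [18]
12. n6.live = 2  [2]
13. n7.ok = "ry"  [terminal]
14. n8.hot = 24  [terminal]
15. n6.sig = 23  [A.live + 21]
16. n6.tag = true  [A.live > 1]
17. n9.pre = true  [terminal]
18. n10.fin = 16  [B.ok - 2]
19. n10.sig = 20  [(if d.pre then A.sig else B.ok) - 3]
20. n11.ok = "xr"  [terminal]
21. n10.live = false  [false]
22. n10.idx = 29  [D.fin + D.sig - 7]
23. n5.hot = -7  [(if B.acc then A.sig else D.idx) - 36]
24. n12.ok = "wp"  [terminal]
25. n0.cnt = true  [true]
26. n0.off = false  [S₀.key == true]

-7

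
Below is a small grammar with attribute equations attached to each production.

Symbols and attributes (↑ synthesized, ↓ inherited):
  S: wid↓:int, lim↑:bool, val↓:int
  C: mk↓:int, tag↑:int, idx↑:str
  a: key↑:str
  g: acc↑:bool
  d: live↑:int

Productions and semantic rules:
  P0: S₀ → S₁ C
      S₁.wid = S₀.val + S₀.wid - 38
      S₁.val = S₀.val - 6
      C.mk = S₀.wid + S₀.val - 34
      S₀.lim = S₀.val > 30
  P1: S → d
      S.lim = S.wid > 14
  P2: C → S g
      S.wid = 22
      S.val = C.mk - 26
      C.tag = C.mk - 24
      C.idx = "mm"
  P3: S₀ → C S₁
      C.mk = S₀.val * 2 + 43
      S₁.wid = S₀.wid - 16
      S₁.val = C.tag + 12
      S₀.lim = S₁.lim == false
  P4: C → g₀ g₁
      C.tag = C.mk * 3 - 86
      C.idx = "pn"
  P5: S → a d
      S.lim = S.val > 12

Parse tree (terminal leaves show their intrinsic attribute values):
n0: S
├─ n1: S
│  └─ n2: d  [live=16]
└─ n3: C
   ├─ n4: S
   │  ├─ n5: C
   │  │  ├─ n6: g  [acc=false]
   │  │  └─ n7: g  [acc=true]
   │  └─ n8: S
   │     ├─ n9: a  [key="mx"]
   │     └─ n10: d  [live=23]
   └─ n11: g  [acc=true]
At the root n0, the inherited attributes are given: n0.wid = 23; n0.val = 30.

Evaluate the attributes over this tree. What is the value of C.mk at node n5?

1. n0.wid = 23  [given at root]
2. n0.val = 30  [given at root]
3. n1.wid = 15  [S₀.val + S₀.wid - 38]
4. n1.val = 24  [S₀.val - 6]
5. n2.live = 16  [terminal]
6. n1.lim = true  [S.wid > 14]
7. n3.mk = 19  [S₀.wid + S₀.val - 34]
8. n4.wid = 22  [22]
9. n4.val = -7  [C.mk - 26]
10. n5.mk = 29  [S₀.val * 2 + 43]
11. n6.acc = false  [terminal]
12. n7.acc = true  [terminal]
13. n5.tag = 1  [C.mk * 3 - 86]
14. n5.idx = "pn"  ["pn"]
15. n8.wid = 6  [S₀.wid - 16]
16. n8.val = 13  [C.tag + 12]
17. n9.key = "mx"  [terminal]
18. n10.live = 23  [terminal]
19. n8.lim = true  [S.val > 12]
20. n4.lim = false  [S₁.lim == false]
21. n11.acc = true  [terminal]
22. n3.tag = -5  [C.mk - 24]
23. n3.idx = "mm"  ["mm"]
24. n0.lim = false  [S₀.val > 30]

29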